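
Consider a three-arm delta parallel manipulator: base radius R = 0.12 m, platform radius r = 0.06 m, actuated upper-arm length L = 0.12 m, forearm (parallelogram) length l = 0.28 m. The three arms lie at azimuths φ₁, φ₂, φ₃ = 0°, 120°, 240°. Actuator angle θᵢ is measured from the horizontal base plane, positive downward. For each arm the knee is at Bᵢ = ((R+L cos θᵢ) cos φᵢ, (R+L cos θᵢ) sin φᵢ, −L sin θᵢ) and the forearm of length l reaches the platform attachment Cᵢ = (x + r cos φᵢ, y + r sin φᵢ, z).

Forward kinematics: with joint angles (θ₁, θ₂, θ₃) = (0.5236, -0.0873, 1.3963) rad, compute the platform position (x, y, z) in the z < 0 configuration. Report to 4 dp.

arm 1 at φ=0.0°: e+L cos θ1 = 0.1639;  O1 = (0.1639, 0.0000, -0.0600)
O2 = (0.1795·cos120.0°, 0.1795·sin120.0°, 0.0105) = (-0.0898, 0.1555, 0.0105)
O3 = (0.0808·cos240.0°, 0.0808·sin240.0°, -0.1182) = (-0.0404, -0.0700, -0.1182)
|O₂|²−|O₁|² = 0.0019;  |O₃|²−|O₁|² = -0.0100
linear system: -0.5074x+0.3110y = 0.0019−0.1409z; -0.4087x+-0.1400y = -0.0100−-0.1164z
Cramer: x(z) = 0.0143-0.0830z;  y(z) = 0.0294-0.5887z
into |P−O₁|² = l²: 1.3534z² + 0.1102z + -0.0516 = 0;  Δ = 0.2913;  z = -0.2401 or 0.1587 → z<0 root = -0.2401
x = 0.0343, y = 0.1707

(0.0343, 0.1707, -0.2401)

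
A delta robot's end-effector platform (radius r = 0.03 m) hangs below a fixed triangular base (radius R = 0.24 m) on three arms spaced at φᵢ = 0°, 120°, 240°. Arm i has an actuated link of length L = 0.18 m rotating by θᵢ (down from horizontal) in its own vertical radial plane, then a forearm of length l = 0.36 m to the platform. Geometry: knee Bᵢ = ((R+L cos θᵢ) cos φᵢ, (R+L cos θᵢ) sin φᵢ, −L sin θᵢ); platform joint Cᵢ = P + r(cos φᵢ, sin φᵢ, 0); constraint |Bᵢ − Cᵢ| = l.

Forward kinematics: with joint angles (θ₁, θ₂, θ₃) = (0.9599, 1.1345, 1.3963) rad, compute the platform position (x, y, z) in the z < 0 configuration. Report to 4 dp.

(0.0446, 0.0347, -0.3845)

O1 = (0.3132·cos0.0°, 0.3132·sin0.0°, -0.1474) = (0.3132, 0.0000, -0.1474)
arm 2 at φ=120.0°: (R−r)+L cos θ2 = 0.2861;  O2 = (-0.1430, 0.2477, -0.1631)
φ3=240.0°: virtual centre (-0.1206, -0.2089, -0.1773), radius l
subtract pairs → two planes through P
[-0.9126 0.4955 -0.0314]·P = -0.0114;  [-0.8677 -0.4179 -0.0596]·P = -0.0302
det = 0.8113;  x = 0.0243+-0.0526z,  y = 0.0218+-0.0335z
quadratic in z: (1.0039)z²+(0.3238)z+(-0.0239)=0, √Δ=0.4482 → z ∈ {-0.3845, 0.0620}; z = -0.3845 (taking z<0)
x = 0.0446, y = 0.0347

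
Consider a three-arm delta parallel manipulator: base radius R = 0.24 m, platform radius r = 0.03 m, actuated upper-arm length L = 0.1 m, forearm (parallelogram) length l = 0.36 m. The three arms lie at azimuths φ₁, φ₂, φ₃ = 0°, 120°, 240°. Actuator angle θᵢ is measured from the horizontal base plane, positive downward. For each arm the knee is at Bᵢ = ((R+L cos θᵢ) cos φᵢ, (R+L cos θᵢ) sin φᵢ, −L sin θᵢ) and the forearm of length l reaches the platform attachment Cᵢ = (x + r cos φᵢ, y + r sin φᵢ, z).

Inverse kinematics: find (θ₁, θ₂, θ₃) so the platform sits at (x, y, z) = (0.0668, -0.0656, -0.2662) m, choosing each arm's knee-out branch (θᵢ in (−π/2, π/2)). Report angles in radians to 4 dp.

φ1=0.0° → target in arm frame (0.0668, -0.0656)
  e−x'=0.1432;  (l²−L²−(e−x')²−y'²−z²)/2L = 0.1196
  γ=atan2(-0.2662,0.1432)=-1.0773;  ψ=arccos(0.3958)=1.1639;  θ1=γ+ψ≈0.0866
arm 2 (φ=120.0°): x'=-0.0902, y'=-0.0251
  e−x'=0.3002;  (l²−L²−(e−x')²−y'²−z²)/2L = -0.2101
  γ=atan2(-0.2662,0.3002)=-0.7254;  ψ=arccos(-0.5236)=2.1219;  θ2=γ+ψ≈1.3964
arm 3 (φ=240.0°): x'=0.0234, y'=0.0907
  A=0.1866, B=-0.2662, C=(l²−L²−A²−y'²−z²)/(2L)=0.0285
  θ3 = atan2(B,A) + arccos(C/0.3251) = 0.5235

θ₁ = 0.0866, θ₂ = 1.3964, θ₃ = 0.5235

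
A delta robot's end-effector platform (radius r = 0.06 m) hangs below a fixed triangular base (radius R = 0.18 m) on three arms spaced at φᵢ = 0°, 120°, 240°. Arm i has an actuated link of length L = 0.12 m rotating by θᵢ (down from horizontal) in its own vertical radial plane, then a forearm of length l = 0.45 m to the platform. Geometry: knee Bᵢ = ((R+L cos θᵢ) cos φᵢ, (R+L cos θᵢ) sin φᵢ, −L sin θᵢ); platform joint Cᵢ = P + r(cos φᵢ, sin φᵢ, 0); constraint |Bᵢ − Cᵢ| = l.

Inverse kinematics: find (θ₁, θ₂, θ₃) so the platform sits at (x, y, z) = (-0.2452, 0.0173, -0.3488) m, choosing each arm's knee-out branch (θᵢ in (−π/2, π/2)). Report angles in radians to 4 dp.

θ₁ = 1.3964, θ₂ = -0.3487, θ₃ = -0.1743

arm 1 (φ=0.0°): x'=-0.2452, y'=0.0173
  e−x'=0.3652;  (l²−L²−(e−x')²−y'²−z²)/2L = -0.2801
  θ1 = atan2(B,A) + arccos(C/0.5050) = 1.3964
arm 2 (φ=120.0°): x'=0.1376, y'=0.2037
  A=-0.0176, B=-0.3488, C=(l²−L²−A²−y'²−z²)/(2L)=0.1026
  γ=atan2(-0.3488,-0.0176)=-1.6212;  ψ=arccos(0.2939)=1.2725;  θ2=γ+ψ≈-0.3487
φ3=240.0° → target in arm frame (0.1076, -0.2210)
  A=0.0124, B=-0.3488, C=(l²−L²−A²−y'²−z²)/(2L)=0.0727
  √(A²+B²)=0.3490;  θ3 = -1.5353+1.3610 ≈ -0.1743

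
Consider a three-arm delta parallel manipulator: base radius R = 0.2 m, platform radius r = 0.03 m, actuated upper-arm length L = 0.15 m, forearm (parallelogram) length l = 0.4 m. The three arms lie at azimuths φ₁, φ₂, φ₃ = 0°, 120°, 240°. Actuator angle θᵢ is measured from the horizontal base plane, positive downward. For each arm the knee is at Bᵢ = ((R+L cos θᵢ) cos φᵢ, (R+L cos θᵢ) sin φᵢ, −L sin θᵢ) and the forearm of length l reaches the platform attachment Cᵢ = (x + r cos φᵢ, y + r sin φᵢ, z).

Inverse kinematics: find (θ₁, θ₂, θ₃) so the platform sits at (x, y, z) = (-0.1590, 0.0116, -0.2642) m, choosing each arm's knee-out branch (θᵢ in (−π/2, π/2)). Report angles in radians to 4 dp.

θ₁ = 1.2214, θ₂ = -0.2618, θ₃ = -0.0878

φ1=0.0° → target in arm frame (-0.1590, 0.0116)
  A=0.3290, B=-0.2642, C=(l²−L²−A²−y'²−z²)/(2L)=-0.1356
  √(A²+B²)=0.4220;  θ1 = -0.6766+1.8979 ≈ 1.2214
arm 2 (φ=120.0°): x'=0.0895, y'=0.1319
  A cos θ + B sin θ = C:  0.0805·cos θ + -0.2642·sin θ = 0.1461
  γ=atan2(-0.2642,0.0805)=-1.2752;  ψ=arccos(0.5290)=1.0134;  θ2=γ+ψ≈-0.2618
rotate P by −φ3: (0.0695, -0.1435, -0.2642)
  A=0.1005, B=-0.2642, C=(l²−L²−A²−y'²−z²)/(2L)=0.1233
  √(A²+B²)=0.2827;  θ3 = -1.2072+1.1194 ≈ -0.0878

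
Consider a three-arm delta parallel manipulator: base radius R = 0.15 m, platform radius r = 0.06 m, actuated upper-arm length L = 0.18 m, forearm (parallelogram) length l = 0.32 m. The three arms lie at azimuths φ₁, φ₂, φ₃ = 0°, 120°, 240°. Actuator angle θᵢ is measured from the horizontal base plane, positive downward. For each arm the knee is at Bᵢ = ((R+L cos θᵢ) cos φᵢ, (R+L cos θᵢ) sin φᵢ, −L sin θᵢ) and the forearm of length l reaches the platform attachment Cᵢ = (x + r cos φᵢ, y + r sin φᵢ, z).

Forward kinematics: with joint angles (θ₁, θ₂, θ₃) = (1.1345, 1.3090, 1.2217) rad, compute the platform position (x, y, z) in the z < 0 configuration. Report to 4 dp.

(0.0245, -0.0147, -0.4498)

arm 1 at φ=0.0°: (R−r)+L cos θ1 = 0.1661;  S1 = (0.1661, 0.0000, -0.1631)
arm 2 at φ=120.0°: (R−r)+L cos θ2 = 0.1366;  S2 = (-0.0683, 0.1183, -0.1739)
S3 = (0.1516·cos240.0°, 0.1516·sin240.0°, -0.1691) = (-0.0758, -0.1313, -0.1691)
|S₂|²−|S₁|² = -0.0053;  |S₃|²−|S₁|² = -0.0026
linear system: -0.4687x+0.2366y = -0.0053−-0.0215z; -0.4837x+-0.2625y = -0.0026−-0.0120z
det = 0.2375;  x = 0.0085+-0.0357z,  y = -0.0057+0.0200z
quadratic in z: (1.0017)z²+(0.3373)z+(-0.0509)=0, √Δ=0.5637 → z ∈ {-0.4498, 0.1130}; z = -0.4498 (taking z<0)
x = 0.0245, y = -0.0147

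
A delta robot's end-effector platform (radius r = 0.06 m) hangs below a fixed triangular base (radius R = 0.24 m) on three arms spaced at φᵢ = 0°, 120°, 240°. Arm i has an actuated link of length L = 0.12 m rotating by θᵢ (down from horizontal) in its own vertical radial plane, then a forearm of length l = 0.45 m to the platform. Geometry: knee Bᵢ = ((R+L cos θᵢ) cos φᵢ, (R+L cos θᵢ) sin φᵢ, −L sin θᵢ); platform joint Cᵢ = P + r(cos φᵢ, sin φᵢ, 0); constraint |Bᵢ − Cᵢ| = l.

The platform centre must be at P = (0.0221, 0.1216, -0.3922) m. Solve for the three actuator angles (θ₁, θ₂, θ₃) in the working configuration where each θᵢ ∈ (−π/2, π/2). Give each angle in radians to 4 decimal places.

θ₁ = 0.4364, θ₂ = 0.0004, θ₃ = 1.1348

arm 1 (φ=0.0°): x'=0.0221, y'=0.1216
  A=0.1579, B=-0.3922, C=(l²−L²−A²−y'²−z²)/(2L)=-0.0227
  γ=atan2(-0.3922,0.1579)=-1.1880;  ψ=arccos(-0.0536)=1.6244;  θ1=γ+ψ≈0.4364
rotate P by −φ2: (0.0943, -0.0799, -0.3922)
  A cos θ + B sin θ = C:  0.0857·cos θ + -0.3922·sin θ = 0.0856
  γ=atan2(-0.3922,0.0857)=-1.3556;  ψ=arccos(0.2132)=1.3560;  θ2=γ+ψ≈0.0004
φ3=240.0° → target in arm frame (-0.1164, -0.0417)
  A=0.2964, B=-0.3922, C=(l²−L²−A²−y'²−z²)/(2L)=-0.2304
  γ=atan2(-0.3922,0.2964)=-0.9237;  ψ=arccos(-0.4686)=2.0585;  θ3=γ+ψ≈1.1348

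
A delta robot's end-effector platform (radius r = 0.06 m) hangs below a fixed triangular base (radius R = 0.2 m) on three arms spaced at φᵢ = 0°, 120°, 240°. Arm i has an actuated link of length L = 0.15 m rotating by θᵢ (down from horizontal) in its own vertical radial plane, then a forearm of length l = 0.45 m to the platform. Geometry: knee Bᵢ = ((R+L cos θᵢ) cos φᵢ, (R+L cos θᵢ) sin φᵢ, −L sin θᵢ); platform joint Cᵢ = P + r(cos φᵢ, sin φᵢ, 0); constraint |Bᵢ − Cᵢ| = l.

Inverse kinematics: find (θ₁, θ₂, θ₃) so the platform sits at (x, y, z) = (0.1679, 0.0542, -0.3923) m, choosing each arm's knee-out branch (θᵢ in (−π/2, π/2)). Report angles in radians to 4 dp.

θ₁ = -0.2619, θ₂ = 0.6983, θ₃ = 1.0471

rotate P by −φ1: (0.1679, 0.0542, -0.3923)
  e−x'=-0.0279;  (l²−L²−(e−x')²−y'²−z²)/2L = 0.0746
  γ=atan2(-0.3923,-0.0279)=-1.6418;  ψ=arccos(0.1897)=1.3799;  θ1=γ+ψ≈-0.2619
rotate P by −φ2: (-0.0370, -0.1725, -0.3923)
  e−x'=0.1770;  (l²−L²−(e−x')²−y'²−z²)/2L = -0.1166
  θ2 = atan2(B,A) + arccos(C/0.4304) = 0.6983
rotate P by −φ3: (-0.1309, 0.1183, -0.3923)
  e−x'=0.2709;  (l²−L²−(e−x')²−y'²−z²)/2L = -0.2043
  θ3 = atan2(B,A) + arccos(C/0.4767) = 1.0471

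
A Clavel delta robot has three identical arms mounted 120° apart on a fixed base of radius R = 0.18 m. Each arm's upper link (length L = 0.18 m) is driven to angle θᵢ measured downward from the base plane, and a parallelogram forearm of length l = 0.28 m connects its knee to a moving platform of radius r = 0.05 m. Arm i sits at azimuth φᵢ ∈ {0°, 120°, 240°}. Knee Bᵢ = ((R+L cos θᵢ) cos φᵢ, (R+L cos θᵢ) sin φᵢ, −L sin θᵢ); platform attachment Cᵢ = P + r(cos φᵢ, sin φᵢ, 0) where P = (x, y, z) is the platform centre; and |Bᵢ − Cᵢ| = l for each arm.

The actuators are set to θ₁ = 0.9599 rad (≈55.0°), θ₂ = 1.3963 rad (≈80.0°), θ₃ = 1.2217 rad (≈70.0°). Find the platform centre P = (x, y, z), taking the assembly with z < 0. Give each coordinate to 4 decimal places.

(0.0529, -0.0251, -0.3601)

S1 = (0.2332·cos0.0°, 0.2332·sin0.0°, -0.1474) = (0.2332, 0.0000, -0.1474)
S2 = (0.1613·cos120.0°, 0.1613·sin120.0°, -0.1773) = (-0.0806, 0.1396, -0.1773)
arm 3 at φ=240.0°: e+L cos θ3 = 0.1916;  S3 = (-0.0958, -0.1659, -0.1691)
eliminate P² terms by subtracting sphere 1 from 2 and 3
plane₁₂: -0.6277x+0.2793y+-0.0596z = -0.0187
det = 0.3921;  x = 0.0236+-0.0814z,  y = -0.0141+0.0306z
quadratic in z: (1.0076)z²+(0.3282)z+(-0.0125)=0, √Δ=0.3975 → z ∈ {-0.3601, 0.0344}; z = -0.3601 (taking z<0)
x = 0.0529, y = -0.0251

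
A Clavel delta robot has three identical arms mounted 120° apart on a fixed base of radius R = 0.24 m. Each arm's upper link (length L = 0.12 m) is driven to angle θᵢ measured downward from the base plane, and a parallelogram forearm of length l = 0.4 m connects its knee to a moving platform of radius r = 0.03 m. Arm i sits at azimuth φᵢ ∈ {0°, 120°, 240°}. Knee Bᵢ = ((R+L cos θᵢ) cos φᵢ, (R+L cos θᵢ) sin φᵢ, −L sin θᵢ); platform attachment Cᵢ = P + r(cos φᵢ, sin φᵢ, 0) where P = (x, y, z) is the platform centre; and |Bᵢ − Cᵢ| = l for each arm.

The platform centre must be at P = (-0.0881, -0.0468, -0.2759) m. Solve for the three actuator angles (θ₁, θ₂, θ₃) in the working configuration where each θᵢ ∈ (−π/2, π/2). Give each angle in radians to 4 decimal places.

θ₁ = 1.0472, θ₂ = 0.4366, θ₃ = -0.3494

φ1=0.0° → target in arm frame (-0.0881, -0.0468)
  e−x'=0.2981;  (l²−L²−(e−x')²−y'²−z²)/2L = -0.0899
  γ=atan2(-0.2759,0.2981)=-0.7467;  ψ=arccos(-0.2213)=1.7940;  θ1=γ+ψ≈1.0472
φ2=120.0° → target in arm frame (0.0035, 0.0997)
  A cos θ + B sin θ = C:  0.2065·cos θ + -0.2759·sin θ = 0.0704
  γ=atan2(-0.2759,0.2065)=-0.9283;  ψ=arccos(0.2044)=1.3649;  θ2=γ+ψ≈0.4366
rotate P by −φ3: (0.0846, -0.0529, -0.2759)
  A cos θ + B sin θ = C:  0.1254·cos θ + -0.2759·sin θ = 0.2123
  θ3 = atan2(B,A) + arccos(C/0.3031) = -0.3494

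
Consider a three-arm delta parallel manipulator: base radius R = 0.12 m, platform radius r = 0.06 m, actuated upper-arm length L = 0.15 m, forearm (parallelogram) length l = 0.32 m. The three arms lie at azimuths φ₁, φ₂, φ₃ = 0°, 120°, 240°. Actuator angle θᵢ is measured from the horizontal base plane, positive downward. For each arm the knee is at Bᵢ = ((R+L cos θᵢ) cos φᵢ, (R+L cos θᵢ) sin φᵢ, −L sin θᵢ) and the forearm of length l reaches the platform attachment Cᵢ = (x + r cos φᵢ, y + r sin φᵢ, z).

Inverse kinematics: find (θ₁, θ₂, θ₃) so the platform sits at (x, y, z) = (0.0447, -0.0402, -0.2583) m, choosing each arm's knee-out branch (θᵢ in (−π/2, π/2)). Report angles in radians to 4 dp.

φ1=0.0° → target in arm frame (0.0447, -0.0402)
  A cos θ + B sin θ = C:  0.0153·cos θ + -0.2583·sin θ = 0.0378
  γ=atan2(-0.2583,0.0153)=-1.5116;  ψ=arccos(0.1460)=1.4243;  θ1=γ+ψ≈-0.0873
φ2=120.0° → target in arm frame (-0.0572, -0.0186)
  e−x'=0.1172;  (l²−L²−(e−x')²−y'²−z²)/2L = -0.0030
  √(A²+B²)=0.2836;  θ2 = -1.1450+1.5813 ≈ 0.4363
φ3=240.0° → target in arm frame (0.0125, 0.0588)
  A cos θ + B sin θ = C:  0.0475·cos θ + -0.2583·sin θ = 0.0249
  γ=atan2(-0.2583,0.0475)=-1.3888;  ψ=arccos(0.0947)=1.4759;  θ3=γ+ψ≈0.0871

θ₁ = -0.0873, θ₂ = 0.4363, θ₃ = 0.0871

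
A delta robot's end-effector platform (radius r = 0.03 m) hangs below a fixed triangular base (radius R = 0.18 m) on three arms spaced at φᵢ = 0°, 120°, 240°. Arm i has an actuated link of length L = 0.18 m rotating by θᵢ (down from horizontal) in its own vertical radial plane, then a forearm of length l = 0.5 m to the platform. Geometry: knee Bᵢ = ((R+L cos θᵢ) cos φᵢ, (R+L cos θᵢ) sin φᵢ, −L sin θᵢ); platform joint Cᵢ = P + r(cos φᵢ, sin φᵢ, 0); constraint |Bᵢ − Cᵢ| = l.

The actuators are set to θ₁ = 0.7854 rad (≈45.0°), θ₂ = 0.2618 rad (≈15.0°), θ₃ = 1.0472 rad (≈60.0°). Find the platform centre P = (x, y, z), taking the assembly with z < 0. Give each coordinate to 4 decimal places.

(-0.0212, 0.1368, -0.5044)

φ1=0.0°: virtual centre (0.2773, 0.0000, -0.1273), radius l
φ2=120.0°: virtual centre (-0.1619, 0.2805, -0.0466), radius l
φ3=240.0°: virtual centre (-0.1200, -0.2078, -0.1559), radius l
eliminate P² terms by subtracting sphere 1 from 2 and 3
plane₁₂: -0.8784x+0.5610y+0.1614z = 0.0140
Cramer: x(z) = 0.0006+0.0432z;  y(z) = 0.0258-0.2201z
quadratic in z: (1.0503)z²+(0.2193)z+(-0.1566)=0, √Δ=0.8402 → z ∈ {-0.5044, 0.2956}; z = -0.5044 (taking z<0)
x = -0.0212, y = 0.1368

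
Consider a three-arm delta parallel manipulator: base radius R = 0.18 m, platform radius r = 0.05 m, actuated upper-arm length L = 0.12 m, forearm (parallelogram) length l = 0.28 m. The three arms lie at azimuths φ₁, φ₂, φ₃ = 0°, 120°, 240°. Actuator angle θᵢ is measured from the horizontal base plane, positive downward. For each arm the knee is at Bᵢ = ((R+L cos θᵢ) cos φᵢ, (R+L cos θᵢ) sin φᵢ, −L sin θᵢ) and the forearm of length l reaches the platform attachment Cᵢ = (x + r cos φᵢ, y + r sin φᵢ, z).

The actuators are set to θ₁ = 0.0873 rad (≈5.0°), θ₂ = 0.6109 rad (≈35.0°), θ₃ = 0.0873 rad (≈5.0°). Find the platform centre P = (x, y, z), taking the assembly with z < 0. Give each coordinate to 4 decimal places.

(0.0175, -0.0303, -0.1642)

arm 1 at φ=0.0°: (R−r)+L cos θ1 = 0.2495;  centre 1 = (0.2495, 0.0000, -0.0105)
arm 2 at φ=120.0°: (R−r)+L cos θ2 = 0.2283;  centre 2 = (-0.1141, 0.1977, -0.0688)
arm 3 at φ=240.0°: (R−r)+L cos θ3 = 0.2495;  centre 3 = (-0.1248, -0.2161, -0.0105)
|centre ₂|²−|centre ₁|² = -0.0055;  |centre ₃|²−|centre ₁|² = 0.0000
linear system: -0.7274x+0.3954y = -0.0055−-0.1167z; -0.7486x+-0.4322y = 0.0000−0.0000z
Cramer: x(z) = 0.0039-0.0827z;  y(z) = -0.0068+0.1432z
sphere 1 gives Az²+Bz+C=0 with A=1.0273, B=0.0596, C=-0.0179;  B²−4AC=0.0771;  roots -0.1642, 0.1062;  negative root z = -0.1642
x = 0.0175, y = -0.0303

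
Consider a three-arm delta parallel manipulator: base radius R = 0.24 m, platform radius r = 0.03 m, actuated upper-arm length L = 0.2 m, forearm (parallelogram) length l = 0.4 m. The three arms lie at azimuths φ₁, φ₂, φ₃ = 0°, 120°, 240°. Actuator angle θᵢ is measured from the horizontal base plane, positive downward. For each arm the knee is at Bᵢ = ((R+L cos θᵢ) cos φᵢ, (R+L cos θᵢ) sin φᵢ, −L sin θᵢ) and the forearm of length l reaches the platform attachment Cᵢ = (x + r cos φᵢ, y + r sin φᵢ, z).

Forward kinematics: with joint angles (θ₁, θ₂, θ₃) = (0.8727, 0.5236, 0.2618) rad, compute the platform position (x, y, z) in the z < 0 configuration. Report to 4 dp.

(-0.0539, -0.0215, -0.2273)

arm 1 at φ=0.0°: e+L cos θ1 = 0.3386;  S1 = (0.3386, 0.0000, -0.1532)
S2 = (0.3832·cos120.0°, 0.3832·sin120.0°, -0.1000) = (-0.1916, 0.3319, -0.1000)
S3 = (0.4032·cos240.0°, 0.4032·sin240.0°, -0.0518) = (-0.2016, -0.3492, -0.0518)
subtract pairs → two planes through P
linear system: -1.0603x+0.6637y = 0.0188−0.1064z; -1.0803x+-0.6983y = 0.0271−0.2029z
det = 1.4575;  x = -0.0213+0.1434z,  y = -0.0058+0.0687z
sphere 1 gives Az²+Bz+C=0 with A=1.0253, B=0.2024, C=-0.0070;  B²−4AC=0.0695;  roots -0.2273, 0.0299;  negative root z = -0.2273
x = -0.0539, y = -0.0215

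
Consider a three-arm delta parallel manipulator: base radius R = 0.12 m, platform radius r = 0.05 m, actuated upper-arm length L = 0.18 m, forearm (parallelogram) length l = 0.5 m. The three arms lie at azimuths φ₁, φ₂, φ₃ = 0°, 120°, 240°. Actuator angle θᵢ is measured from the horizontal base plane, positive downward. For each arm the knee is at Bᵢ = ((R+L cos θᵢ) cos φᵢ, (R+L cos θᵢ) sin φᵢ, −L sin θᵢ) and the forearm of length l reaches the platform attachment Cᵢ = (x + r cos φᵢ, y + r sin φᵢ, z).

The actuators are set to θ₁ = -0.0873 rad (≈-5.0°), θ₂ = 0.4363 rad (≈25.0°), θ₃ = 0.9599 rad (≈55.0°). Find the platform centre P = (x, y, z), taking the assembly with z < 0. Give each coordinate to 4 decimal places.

arm 1 at φ=0.0°: ρ1 = 0.2493;  O1 = (0.2493, 0.0000, 0.0157)
φ2=120.0°: virtual centre (-0.1166, 0.2019, -0.0761), radius l
φ3=240.0°: virtual centre (-0.0866, -0.1500, -0.1474), radius l
subtract pairs → two planes through P
[-0.7318 0.4038 -0.1835]·P = -0.0023;  [-0.6719 -0.3001 -0.3263]·P = -0.0106
Cramer: x(z) = 0.0101-0.3806z;  y(z) = 0.0128-0.2352z
quadratic in z: (1.2002)z²+(0.1446)z+(-0.1924)=0, √Δ=0.9719 → z ∈ {-0.4652, 0.3446}; z = -0.4652 (taking z<0)
x = 0.1872, y = 0.1222

(0.1872, 0.1222, -0.4652)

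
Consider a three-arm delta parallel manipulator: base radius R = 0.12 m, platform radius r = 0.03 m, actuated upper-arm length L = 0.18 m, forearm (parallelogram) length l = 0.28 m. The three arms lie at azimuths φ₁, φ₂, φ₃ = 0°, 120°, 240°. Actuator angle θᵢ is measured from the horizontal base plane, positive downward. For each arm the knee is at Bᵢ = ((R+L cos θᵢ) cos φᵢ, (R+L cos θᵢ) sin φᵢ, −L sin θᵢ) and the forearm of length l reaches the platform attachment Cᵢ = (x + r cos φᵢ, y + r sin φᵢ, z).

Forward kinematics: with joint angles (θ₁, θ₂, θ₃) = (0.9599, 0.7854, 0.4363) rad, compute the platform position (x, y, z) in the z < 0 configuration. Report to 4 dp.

O1 = (0.1932·cos0.0°, 0.1932·sin0.0°, -0.1474) = (0.1932, 0.0000, -0.1474)
φ2=120.0°: virtual centre (-0.1086, 0.1882, -0.1273), radius l
φ3=240.0°: virtual centre (-0.1266, -0.2192, -0.0761), radius l
subtract pairs → two planes through P
[-0.6038 0.3763 0.0403]·P = 0.0043;  [-0.6396 -0.4384 0.1428]·P = 0.0108
det = 0.5054;  x = -0.0118+0.1413z,  y = -0.0074+0.1195z
into |P−O₁|² = l²: 1.0342z² + 0.2352z + -0.0146 = 0;  Δ = 0.1156;  z = -0.2781 or 0.0507 → z<0 root = -0.2781
x = -0.0511, y = -0.0406

(-0.0511, -0.0406, -0.2781)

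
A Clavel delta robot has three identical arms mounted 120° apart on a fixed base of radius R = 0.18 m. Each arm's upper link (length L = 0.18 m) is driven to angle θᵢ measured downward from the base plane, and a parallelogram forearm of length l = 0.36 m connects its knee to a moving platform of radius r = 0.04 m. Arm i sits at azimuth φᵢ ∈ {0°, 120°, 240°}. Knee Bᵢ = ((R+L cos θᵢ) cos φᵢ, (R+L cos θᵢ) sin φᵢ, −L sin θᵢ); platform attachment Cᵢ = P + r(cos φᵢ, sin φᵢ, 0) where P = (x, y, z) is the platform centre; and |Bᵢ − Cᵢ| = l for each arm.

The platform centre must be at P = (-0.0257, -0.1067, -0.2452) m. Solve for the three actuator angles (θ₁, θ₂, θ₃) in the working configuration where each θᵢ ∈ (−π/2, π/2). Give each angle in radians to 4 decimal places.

θ₁ = 0.6108, θ₂ = 0.8729, θ₃ = -0.2615

φ1=0.0° → target in arm frame (-0.0257, -0.1067)
  A=0.1657, B=-0.2452, C=(l²−L²−A²−y'²−z²)/(2L)=-0.0049
  θ1 = atan2(B,A) + arccos(C/0.2959) = 0.6108
arm 2 (φ=120.0°): x'=-0.0796, y'=0.0756
  A=0.2196, B=-0.2452, C=(l²−L²−A²−y'²−z²)/(2L)=-0.0468
  γ=atan2(-0.2452,0.2196)=-0.8405;  ψ=arccos(-0.1422)=1.7134;  θ2=γ+ψ≈0.8729
arm 3 (φ=240.0°): x'=0.1053, y'=0.0311
  A cos θ + B sin θ = C:  0.0347·cos θ + -0.2452·sin θ = 0.0970
  γ=atan2(-0.2452,0.0347)=-1.4300;  ψ=arccos(0.3915)=1.1685;  θ3=γ+ψ≈-0.2615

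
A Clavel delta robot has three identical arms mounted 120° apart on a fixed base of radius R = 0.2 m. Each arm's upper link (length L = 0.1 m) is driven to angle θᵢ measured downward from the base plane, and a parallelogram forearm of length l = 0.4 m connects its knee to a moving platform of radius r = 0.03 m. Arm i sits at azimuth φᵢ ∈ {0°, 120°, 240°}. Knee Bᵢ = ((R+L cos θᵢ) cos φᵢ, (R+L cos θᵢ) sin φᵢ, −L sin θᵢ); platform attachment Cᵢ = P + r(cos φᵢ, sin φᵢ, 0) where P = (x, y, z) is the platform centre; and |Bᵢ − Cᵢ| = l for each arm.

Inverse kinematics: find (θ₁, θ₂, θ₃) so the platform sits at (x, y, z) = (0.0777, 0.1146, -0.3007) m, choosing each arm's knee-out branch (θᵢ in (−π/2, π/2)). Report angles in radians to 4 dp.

arm 1 (φ=0.0°): x'=0.0777, y'=0.1146
  A=0.0923, B=-0.3007, C=(l²−L²−A²−y'²−z²)/(2L)=0.1896
  γ=atan2(-0.3007,0.0923)=-1.2730;  ψ=arccos(0.6029)=0.9237;  θ1=γ+ψ≈-0.3493
rotate P by −φ2: (0.0604, -0.1246, -0.3007)
  A cos θ + B sin θ = C:  0.1096·cos θ + -0.3007·sin θ = 0.1602
  γ=atan2(-0.3007,0.1096)=-1.2213;  ψ=arccos(0.5006)=1.0465;  θ2=γ+ψ≈-0.1748
φ3=240.0° → target in arm frame (-0.1381, 0.0100)
  A cos θ + B sin θ = C:  0.3081·cos θ + -0.3007·sin θ = -0.1772
  θ3 = atan2(B,A) + arccos(C/0.4305) = 1.2218

θ₁ = -0.3493, θ₂ = -0.1748, θ₃ = 1.2218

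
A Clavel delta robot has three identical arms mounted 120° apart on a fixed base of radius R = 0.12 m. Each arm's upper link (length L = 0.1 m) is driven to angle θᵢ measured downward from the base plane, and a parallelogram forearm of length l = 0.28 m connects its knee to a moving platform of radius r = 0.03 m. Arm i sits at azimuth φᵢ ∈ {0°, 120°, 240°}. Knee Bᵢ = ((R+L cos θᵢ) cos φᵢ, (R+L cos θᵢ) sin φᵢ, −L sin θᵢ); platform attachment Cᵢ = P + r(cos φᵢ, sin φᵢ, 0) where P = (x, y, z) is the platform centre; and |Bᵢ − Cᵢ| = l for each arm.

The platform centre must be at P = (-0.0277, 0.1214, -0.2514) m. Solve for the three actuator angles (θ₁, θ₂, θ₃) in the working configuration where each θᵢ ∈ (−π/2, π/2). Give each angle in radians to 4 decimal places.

rotate P by −φ1: (-0.0277, 0.1214, -0.2514)
  e−x'=0.1177;  (l²−L²−(e−x')²−y'²−z²)/2L = -0.1170
  √(A²+B²)=0.2776;  θ1 = -1.1329+2.0057 ≈ 0.8728
rotate P by −φ2: (0.1190, -0.0367, -0.2514)
  e−x'=-0.0290;  (l²−L²−(e−x')²−y'²−z²)/2L = 0.0151
  γ=atan2(-0.2514,-0.0290)=-1.6856;  ψ=arccos(0.0595)=1.5113;  θ2=γ+ψ≈-0.1743
rotate P by −φ3: (-0.0913, -0.0847, -0.2514)
  e−x'=0.1813;  (l²−L²−(e−x')²−y'²−z²)/2L = -0.1742
  γ=atan2(-0.2514,0.1813)=-0.9460;  ψ=arccos(-0.5620)=2.1676;  θ3=γ+ψ≈1.2216

θ₁ = 0.8728, θ₂ = -0.1743, θ₃ = 1.2216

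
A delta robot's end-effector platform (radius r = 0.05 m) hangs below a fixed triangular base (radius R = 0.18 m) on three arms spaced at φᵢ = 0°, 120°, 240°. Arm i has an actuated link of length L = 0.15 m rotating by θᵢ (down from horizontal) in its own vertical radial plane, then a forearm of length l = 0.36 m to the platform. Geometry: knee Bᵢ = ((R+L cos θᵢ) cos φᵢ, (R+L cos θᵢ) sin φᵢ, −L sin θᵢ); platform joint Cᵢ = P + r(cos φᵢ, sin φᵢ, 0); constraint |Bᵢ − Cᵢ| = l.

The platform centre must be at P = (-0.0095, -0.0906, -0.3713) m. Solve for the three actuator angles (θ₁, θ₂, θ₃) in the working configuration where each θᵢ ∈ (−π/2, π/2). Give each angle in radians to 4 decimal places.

φ1=0.0° → target in arm frame (-0.0095, -0.0906)
  e−x'=0.1395;  (l²−L²−(e−x')²−y'²−z²)/2L = -0.1948
  θ1 = atan2(B,A) + arccos(C/0.3966) = 0.8727
φ2=120.0° → target in arm frame (-0.0737, 0.0535)
  e−x'=0.2037;  (l²−L²−(e−x')²−y'²−z²)/2L = -0.2504
  √(A²+B²)=0.4235;  θ2 = -1.0690+2.2035 ≈ 1.1345
rotate P by −φ3: (0.0832, 0.0371, -0.3713)
  A cos θ + B sin θ = C:  0.0468·cos θ + -0.3713·sin θ = -0.1144
  θ3 = atan2(B,A) + arccos(C/0.3742) = 0.4361

θ₁ = 0.8727, θ₂ = 1.1345, θ₃ = 0.4361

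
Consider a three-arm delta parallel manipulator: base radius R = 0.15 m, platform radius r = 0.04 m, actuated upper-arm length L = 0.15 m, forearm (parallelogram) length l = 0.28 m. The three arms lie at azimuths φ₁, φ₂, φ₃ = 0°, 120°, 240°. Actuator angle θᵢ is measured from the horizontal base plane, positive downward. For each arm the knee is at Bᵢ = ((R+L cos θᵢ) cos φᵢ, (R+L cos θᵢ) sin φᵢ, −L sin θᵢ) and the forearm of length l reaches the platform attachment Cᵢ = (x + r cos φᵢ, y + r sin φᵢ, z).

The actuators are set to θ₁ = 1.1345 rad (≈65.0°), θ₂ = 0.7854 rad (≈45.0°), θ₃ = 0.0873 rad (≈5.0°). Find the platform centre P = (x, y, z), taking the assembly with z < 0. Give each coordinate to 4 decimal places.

φ1=0.0°: virtual centre (0.1734, 0.0000, -0.1359), radius l
arm 2 at φ=120.0°: ρ2 = 0.2161;  S2 = (-0.1080, 0.1871, -0.1061)
S3 = (0.2594·cos240.0°, 0.2594·sin240.0°, -0.0131) = (-0.1297, -0.2247, -0.0131)
subtract pairs → two planes through P
[-0.5628 0.3742 0.0598]·P = 0.0094;  [-0.6062 -0.4493 0.2457]·P = 0.0189
det = 0.4798;  x = -0.0236+0.2477z,  y = -0.0103+0.2128z
quadratic in z: (1.1066)z²+(0.1699)z+(-0.0210)=0, √Δ=0.3492 → z ∈ {-0.2346, 0.0810}; z = -0.2346 (taking z<0)
x = -0.0817, y = -0.0603

(-0.0817, -0.0603, -0.2346)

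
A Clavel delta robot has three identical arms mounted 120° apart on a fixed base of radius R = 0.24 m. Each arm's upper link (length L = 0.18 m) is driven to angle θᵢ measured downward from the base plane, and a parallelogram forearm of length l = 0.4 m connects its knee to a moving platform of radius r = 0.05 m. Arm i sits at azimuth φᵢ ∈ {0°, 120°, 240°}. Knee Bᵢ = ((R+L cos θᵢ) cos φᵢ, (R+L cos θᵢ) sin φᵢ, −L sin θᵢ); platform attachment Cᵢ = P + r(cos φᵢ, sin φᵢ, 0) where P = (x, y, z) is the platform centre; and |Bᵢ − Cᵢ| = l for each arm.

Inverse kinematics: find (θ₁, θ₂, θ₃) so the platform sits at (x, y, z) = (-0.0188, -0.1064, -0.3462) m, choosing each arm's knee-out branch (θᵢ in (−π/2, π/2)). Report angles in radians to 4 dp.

θ₁ = 0.8728, θ₂ = 1.1346, θ₃ = 0.2614

φ1=0.0° → target in arm frame (-0.0188, -0.1064)
  A cos θ + B sin θ = C:  0.2088·cos θ + -0.3462·sin θ = -0.1310
  γ=atan2(-0.3462,0.2088)=-1.0281;  ψ=arccos(-0.3241)=1.9009;  θ1=γ+ψ≈0.8728
rotate P by −φ2: (-0.0827, 0.0695, -0.3462)
  e−x'=0.2727;  (l²−L²−(e−x')²−y'²−z²)/2L = -0.1985
  √(A²+B²)=0.4407;  θ2 = -0.9035+2.0381 ≈ 1.1346
rotate P by −φ3: (0.1015, 0.0369, -0.3462)
  A=0.0885, B=-0.3462, C=(l²−L²−A²−y'²−z²)/(2L)=-0.0040
  √(A²+B²)=0.3573;  θ3 = -1.3206+1.5820 ≈ 0.2614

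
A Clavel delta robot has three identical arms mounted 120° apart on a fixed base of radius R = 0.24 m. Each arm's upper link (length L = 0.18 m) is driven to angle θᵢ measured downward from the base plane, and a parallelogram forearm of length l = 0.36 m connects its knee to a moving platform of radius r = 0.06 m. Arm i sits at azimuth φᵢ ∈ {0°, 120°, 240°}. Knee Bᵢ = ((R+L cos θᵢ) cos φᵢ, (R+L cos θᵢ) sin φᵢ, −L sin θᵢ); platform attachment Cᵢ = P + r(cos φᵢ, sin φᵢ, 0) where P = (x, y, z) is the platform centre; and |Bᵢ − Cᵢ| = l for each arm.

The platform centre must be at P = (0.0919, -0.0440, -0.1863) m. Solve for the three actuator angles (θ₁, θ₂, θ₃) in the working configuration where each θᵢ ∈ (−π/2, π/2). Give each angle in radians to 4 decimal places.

θ₁ = -0.3501, θ₂ = 1.0472, θ₃ = 0.6113

rotate P by −φ1: (0.0919, -0.0440, -0.1863)
  A cos θ + B sin θ = C:  0.0881·cos θ + -0.1863·sin θ = 0.1467
  γ=atan2(-0.1863,0.0881)=-1.1291;  ψ=arccos(0.7116)=0.7790;  θ1=γ+ψ≈-0.3501
φ2=120.0° → target in arm frame (-0.0841, -0.0576)
  e−x'=0.2641;  (l²−L²−(e−x')²−y'²−z²)/2L = -0.0293
  √(A²+B²)=0.3232;  θ2 = -0.6144+1.6616 ≈ 1.0472
rotate P by −φ3: (-0.0078, 0.1016, -0.1863)
  A=0.1878, B=-0.1863, C=(l²−L²−A²−y'²−z²)/(2L)=0.0469
  θ3 = atan2(B,A) + arccos(C/0.2646) = 0.6113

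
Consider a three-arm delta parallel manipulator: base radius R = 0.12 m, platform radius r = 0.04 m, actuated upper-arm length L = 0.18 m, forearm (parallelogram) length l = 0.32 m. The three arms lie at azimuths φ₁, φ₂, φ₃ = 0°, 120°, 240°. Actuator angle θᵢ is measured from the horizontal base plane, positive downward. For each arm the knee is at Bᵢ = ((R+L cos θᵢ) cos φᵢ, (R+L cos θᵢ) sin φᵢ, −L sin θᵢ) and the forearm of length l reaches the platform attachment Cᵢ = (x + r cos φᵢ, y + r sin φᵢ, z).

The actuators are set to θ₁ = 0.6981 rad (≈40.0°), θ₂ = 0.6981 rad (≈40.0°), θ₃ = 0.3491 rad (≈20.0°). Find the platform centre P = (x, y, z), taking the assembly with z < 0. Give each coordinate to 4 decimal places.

(-0.0274, -0.0474, -0.3157)

φ1=0.0°: virtual centre (0.2179, 0.0000, -0.1157), radius l
S2 = (0.2179·cos120.0°, 0.2179·sin120.0°, -0.1157) = (-0.1089, 0.1887, -0.1157)
arm 3 at φ=240.0°: ρ3 = 0.2491;  S3 = (-0.1246, -0.2158, -0.0616)
eliminate P² terms by subtracting sphere 1 from 2 and 3
plane₁₂: -0.6537x+0.3774y+0.0000z = 0.0000
det = 0.5406;  x = -0.0035+0.0756z,  y = -0.0060+0.1309z
into |P−S₁|² = l²: 1.0228z² + 0.1963z + -0.0400 = 0;  Δ = 0.2021;  z = -0.3157 or 0.1238 → z<0 root = -0.3157
x = -0.0274, y = -0.0474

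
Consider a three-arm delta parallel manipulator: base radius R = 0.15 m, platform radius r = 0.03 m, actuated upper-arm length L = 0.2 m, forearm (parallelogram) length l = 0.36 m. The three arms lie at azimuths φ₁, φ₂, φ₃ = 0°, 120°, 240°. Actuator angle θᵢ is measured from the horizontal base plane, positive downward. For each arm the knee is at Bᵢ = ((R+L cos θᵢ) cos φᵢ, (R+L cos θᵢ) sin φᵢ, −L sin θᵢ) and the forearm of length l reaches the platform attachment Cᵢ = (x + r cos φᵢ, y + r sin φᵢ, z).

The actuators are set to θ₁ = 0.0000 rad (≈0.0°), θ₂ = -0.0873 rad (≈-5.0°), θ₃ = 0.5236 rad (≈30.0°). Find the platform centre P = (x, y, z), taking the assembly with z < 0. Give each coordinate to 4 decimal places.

(0.0217, 0.0497, -0.1954)

φ1=0.0°: virtual centre (0.3200, 0.0000, 0.0000), radius l
arm 2 at φ=120.0°: e+L cos θ2 = 0.3192;  O2 = (-0.1596, 0.2765, 0.0174)
φ3=240.0°: virtual centre (-0.1466, -0.2539, -0.1000), radius l
|O₂|²−|O₁|² = -0.0002;  |O₃|²−|O₁|² = -0.0064
[-0.9592 0.5529 0.0349]·P = -0.0002;  [-0.9332 -0.5078 -0.2000]·P = -0.0064
Cramer: x(z) = 0.0036-0.0926z;  y(z) = 0.0060-0.2237z
quadratic in z: (1.0586)z²+(0.0559)z+(-0.0295)=0, √Δ=0.3577 → z ∈ {-0.1954, 0.1425}; z = -0.1954 (taking z<0)
x = 0.0217, y = 0.0497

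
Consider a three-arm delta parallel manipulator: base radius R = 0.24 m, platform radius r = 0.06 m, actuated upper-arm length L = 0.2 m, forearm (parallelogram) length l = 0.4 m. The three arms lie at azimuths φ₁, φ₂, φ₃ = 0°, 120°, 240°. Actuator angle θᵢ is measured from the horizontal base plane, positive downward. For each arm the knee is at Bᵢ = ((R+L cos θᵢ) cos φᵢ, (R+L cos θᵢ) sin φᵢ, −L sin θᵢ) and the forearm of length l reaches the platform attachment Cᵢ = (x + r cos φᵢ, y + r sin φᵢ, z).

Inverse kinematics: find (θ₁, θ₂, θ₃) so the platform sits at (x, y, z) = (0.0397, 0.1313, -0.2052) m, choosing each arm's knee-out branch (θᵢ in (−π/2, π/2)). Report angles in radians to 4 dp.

arm 1 (φ=0.0°): x'=0.0397, y'=0.1313
  A cos θ + B sin θ = C:  0.1403·cos θ + -0.2052·sin θ = 0.1024
  γ=atan2(-0.2052,0.1403)=-0.9711;  ψ=arccos(0.4120)=1.1461;  θ1=γ+ψ≈0.1750
φ2=120.0° → target in arm frame (0.0939, -0.1000)
  e−x'=0.0861;  (l²−L²−(e−x')²−y'²−z²)/2L = 0.1512
  γ=atan2(-0.2052,0.0861)=-1.1733;  ψ=arccos(0.6793)=0.8241;  θ2=γ+ψ≈-0.3493
rotate P by −φ3: (-0.1336, -0.0313, -0.2052)
  A cos θ + B sin θ = C:  0.3136·cos θ + -0.2052·sin θ = -0.0535
  √(A²+B²)=0.3747;  θ3 = -0.5795+1.7141 ≈ 1.1346

θ₁ = 0.1750, θ₂ = -0.3493, θ₃ = 1.1346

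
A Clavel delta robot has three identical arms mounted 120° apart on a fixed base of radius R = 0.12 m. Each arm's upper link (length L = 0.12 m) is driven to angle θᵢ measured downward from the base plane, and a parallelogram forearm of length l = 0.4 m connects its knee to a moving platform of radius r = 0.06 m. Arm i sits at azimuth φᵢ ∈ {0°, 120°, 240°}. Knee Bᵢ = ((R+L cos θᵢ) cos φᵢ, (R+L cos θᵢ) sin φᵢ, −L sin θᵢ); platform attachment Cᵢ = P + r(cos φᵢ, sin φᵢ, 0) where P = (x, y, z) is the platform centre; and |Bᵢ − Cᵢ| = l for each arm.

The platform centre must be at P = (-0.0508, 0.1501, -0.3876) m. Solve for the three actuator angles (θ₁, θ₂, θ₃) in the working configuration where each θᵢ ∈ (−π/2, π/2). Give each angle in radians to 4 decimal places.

θ₁ = 0.6983, θ₂ = -0.0873, θ₃ = 0.8730

rotate P by −φ1: (-0.0508, 0.1501, -0.3876)
  A=0.1108, B=-0.3876, C=(l²−L²−A²−y'²−z²)/(2L)=-0.1643
  √(A²+B²)=0.4031;  θ1 = -1.2924+1.9907 ≈ 0.6983
rotate P by −φ2: (0.1554, -0.0311, -0.3876)
  e−x'=-0.0954;  (l²−L²−(e−x')²−y'²−z²)/2L = -0.0612
  θ2 = atan2(B,A) + arccos(C/0.3992) = -0.0873
arm 3 (φ=240.0°): x'=-0.1046, y'=-0.1190
  A cos θ + B sin θ = C:  0.1646·cos θ + -0.3876·sin θ = -0.1912
  γ=atan2(-0.3876,0.1646)=-1.1692;  ψ=arccos(-0.4541)=2.0422;  θ3=γ+ψ≈0.8730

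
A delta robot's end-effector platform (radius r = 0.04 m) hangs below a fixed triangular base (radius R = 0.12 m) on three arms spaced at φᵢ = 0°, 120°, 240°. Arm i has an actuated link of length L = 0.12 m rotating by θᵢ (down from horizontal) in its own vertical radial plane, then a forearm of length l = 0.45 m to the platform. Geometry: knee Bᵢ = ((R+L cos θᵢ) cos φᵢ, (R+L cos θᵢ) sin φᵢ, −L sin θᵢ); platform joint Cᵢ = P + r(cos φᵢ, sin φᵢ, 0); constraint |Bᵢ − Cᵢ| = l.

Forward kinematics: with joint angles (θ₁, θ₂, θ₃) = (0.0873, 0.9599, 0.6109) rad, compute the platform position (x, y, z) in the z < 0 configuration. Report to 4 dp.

centre 1 = (0.1995·cos0.0°, 0.1995·sin0.0°, -0.0105) = (0.1995, 0.0000, -0.0105)
φ2=120.0°: virtual centre (-0.0744, 0.1289, -0.0983), radius l
φ3=240.0°: virtual centre (-0.0891, -0.1544, -0.0688), radius l
|centre ₂|²−|centre ₁|² = -0.0081;  |centre ₃|²−|centre ₁|² = -0.0034
linear system: -0.5479x+0.2578y = -0.0081−-0.1757z; -0.5774x+-0.3088y = -0.0034−-0.1167z
Cramer: x(z) = 0.0106-0.2652z;  y(z) = -0.0089+0.1178z
quadratic in z: (1.0842)z²+(0.1190)z+(-0.1666)=0, √Δ=0.8584 → z ∈ {-0.4507, 0.3410}; z = -0.4507 (taking z<0)
x = 0.1302, y = -0.0620

(0.1302, -0.0620, -0.4507)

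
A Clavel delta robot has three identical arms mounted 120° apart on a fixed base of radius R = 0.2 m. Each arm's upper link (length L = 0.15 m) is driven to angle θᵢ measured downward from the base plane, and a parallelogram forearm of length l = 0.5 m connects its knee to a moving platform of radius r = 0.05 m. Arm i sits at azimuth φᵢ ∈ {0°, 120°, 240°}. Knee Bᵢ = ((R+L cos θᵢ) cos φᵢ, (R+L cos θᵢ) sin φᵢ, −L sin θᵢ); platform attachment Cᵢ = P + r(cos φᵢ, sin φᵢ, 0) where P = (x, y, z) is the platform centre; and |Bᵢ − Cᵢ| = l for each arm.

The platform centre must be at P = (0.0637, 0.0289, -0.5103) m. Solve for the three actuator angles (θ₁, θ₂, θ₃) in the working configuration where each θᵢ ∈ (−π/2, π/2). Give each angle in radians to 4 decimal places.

θ₁ = 0.4360, θ₂ = 0.6980, θ₃ = 0.8725

rotate P by −φ1: (0.0637, 0.0289, -0.5103)
  A=0.0863, B=-0.5103, C=(l²−L²−A²−y'²−z²)/(2L)=-0.1373
  γ=atan2(-0.5103,0.0863)=-1.4033;  ψ=arccos(-0.2653)=1.8393;  θ1=γ+ψ≈0.4360
φ2=120.0° → target in arm frame (-0.0068, -0.0696)
  A cos θ + B sin θ = C:  0.1568·cos θ + -0.5103·sin θ = -0.2078
  γ=atan2(-0.5103,0.1568)=-1.2726;  ψ=arccos(-0.3893)=1.9706;  θ2=γ+ψ≈0.6980
arm 3 (φ=240.0°): x'=-0.0569, y'=0.0407
  A=0.2069, B=-0.5103, C=(l²−L²−A²−y'²−z²)/(2L)=-0.2579
  √(A²+B²)=0.5506;  θ3 = -1.1856+2.0582 ≈ 0.8725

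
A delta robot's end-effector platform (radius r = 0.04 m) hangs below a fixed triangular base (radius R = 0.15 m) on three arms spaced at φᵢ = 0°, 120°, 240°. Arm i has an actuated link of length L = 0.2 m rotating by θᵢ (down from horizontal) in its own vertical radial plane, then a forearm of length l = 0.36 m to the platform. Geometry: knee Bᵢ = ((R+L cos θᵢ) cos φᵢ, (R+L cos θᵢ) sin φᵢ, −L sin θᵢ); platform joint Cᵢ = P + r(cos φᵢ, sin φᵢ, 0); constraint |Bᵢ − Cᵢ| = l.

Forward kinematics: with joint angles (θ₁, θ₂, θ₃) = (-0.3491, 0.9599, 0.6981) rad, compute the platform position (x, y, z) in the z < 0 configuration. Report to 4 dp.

(0.1464, -0.0381, -0.2559)

φ1=0.0°: virtual centre (0.2979, 0.0000, 0.0684), radius l
O2 = (0.2247·cos120.0°, 0.2247·sin120.0°, -0.1638) = (-0.1124, 0.1946, -0.1638)
φ3=240.0°: virtual centre (-0.1316, -0.2279, -0.1286), radius l
|O₂|²−|O₁|² = -0.0161;  |O₃|²−|O₁|² = -0.0076
[-0.8206 0.3892 -0.4645]·P = -0.0161;  [-0.8591 -0.4559 -0.3939]·P = -0.0076
det = 0.7085;  x = 0.0146+-0.5153z,  y = -0.0107+0.1069z
sphere 1 gives Az²+Bz+C=0 with A=1.2770, B=0.1529, C=-0.0445;  B²−4AC=0.2507;  roots -0.2559, 0.1362;  negative root z = -0.2559
x = 0.1464, y = -0.0381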